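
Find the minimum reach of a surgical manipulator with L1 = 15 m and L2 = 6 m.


Given: L1 = 15 m, L2 = 6 m
For a 2-link planar arm, min reach = |L1 - L2| (second link folded back)
Min reach = |15 - 6|
Min reach = 9 m

9 m


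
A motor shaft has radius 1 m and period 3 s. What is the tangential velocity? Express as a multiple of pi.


Given: radius r = 1 m, period T = 3 s
Using v = 2*pi*r / T
v = 2*pi*1 / 3
v = 2*pi / 3
v = 2/3*pi m/s

2/3*pi m/s


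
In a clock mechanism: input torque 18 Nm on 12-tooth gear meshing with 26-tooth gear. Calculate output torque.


Given: N1 = 12, N2 = 26, T1 = 18 Nm
Using T2/T1 = N2/N1
T2 = T1 * N2 / N1
T2 = 18 * 26 / 12
T2 = 468 / 12
T2 = 39 Nm

39 Nm


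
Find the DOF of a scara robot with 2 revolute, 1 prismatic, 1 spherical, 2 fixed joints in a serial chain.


Given: serial robot with 2 revolute, 1 prismatic, 1 spherical, 2 fixed joints
DOF contribution per joint type: revolute=1, prismatic=1, spherical=3, fixed=0
DOF = 2*1 + 1*1 + 1*3 + 2*0
DOF = 6

6


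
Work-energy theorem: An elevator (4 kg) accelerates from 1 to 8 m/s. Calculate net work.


Given: m = 4 kg, v0 = 1 m/s, v = 8 m/s
Using W = (1/2)*m*(v^2 - v0^2)
v^2 = 8^2 = 64
v0^2 = 1^2 = 1
v^2 - v0^2 = 64 - 1 = 63
W = (1/2)*4*63 = 126 J

126 J


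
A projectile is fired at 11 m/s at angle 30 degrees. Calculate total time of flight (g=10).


Given: v0 = 11 m/s, theta = 30 deg, g = 10 m/s^2
sin(30) = 1/2
Using T = 2*v0*sin(theta) / g
T = 2*11*1/2 / 10
T = 11 / 10
T = 11/10 s

11/10 s


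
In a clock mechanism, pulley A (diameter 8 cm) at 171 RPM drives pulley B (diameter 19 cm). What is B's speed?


Given: D1 = 8 cm, w1 = 171 RPM, D2 = 19 cm
Using D1*w1 = D2*w2
w2 = D1*w1 / D2
w2 = 8*171 / 19
w2 = 1368 / 19
w2 = 72 RPM

72 RPM


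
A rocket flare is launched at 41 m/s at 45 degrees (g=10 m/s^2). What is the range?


Given: v0 = 41 m/s, theta = 45 deg, g = 10 m/s^2
sin(2*45) = sin(90) = 1
Using R = v0^2 * sin(2*theta) / g
R = 41^2 * 1 / 10
R = 1681 / 10
R = 1681/10 m

1681/10 m


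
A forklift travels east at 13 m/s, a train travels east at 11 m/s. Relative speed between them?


Given: v_A = 13 m/s east, v_B = 11 m/s east
Both move in the same direction; relative speed = |v_A - v_B|
|13 - 11| = |2|
= 2 m/s

2 m/s


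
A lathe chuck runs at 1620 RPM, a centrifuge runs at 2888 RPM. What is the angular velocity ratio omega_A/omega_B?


Given: RPM_A = 1620, RPM_B = 2888
omega = 2*pi*RPM/60, so omega_A/omega_B = RPM_A / RPM_B
omega_A/omega_B = 1620 / 2888
omega_A/omega_B = 405/722

405/722


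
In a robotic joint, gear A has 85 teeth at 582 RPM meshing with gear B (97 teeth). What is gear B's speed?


Given: N1 = 85 teeth, w1 = 582 RPM, N2 = 97 teeth
Using N1*w1 = N2*w2
w2 = N1*w1 / N2
w2 = 85*582 / 97
w2 = 49470 / 97
w2 = 510 RPM

510 RPM


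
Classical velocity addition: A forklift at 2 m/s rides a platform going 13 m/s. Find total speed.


Given: object velocity = 2 m/s, platform velocity = 13 m/s (same direction)
Using classical velocity addition: v_total = v_object + v_platform
v_total = 2 + 13
v_total = 15 m/s

15 m/s


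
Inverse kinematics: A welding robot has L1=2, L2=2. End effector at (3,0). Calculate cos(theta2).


Given: L1 = 2, L2 = 2, target (x, y) = (3, 0)
Using cos(theta2) = (x^2 + y^2 - L1^2 - L2^2) / (2*L1*L2)
x^2 + y^2 = 3^2 + 0 = 9
L1^2 + L2^2 = 4 + 4 = 8
Numerator = 9 - 8 = 1
Denominator = 2*2*2 = 8
cos(theta2) = 1/8 = 1/8

1/8


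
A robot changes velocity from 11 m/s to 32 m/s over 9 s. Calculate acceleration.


Given: initial velocity v0 = 11 m/s, final velocity v = 32 m/s, time t = 9 s
Using a = (v - v0) / t
a = (32 - 11) / 9
a = 21 / 9
a = 7/3 m/s^2

7/3 m/s^2


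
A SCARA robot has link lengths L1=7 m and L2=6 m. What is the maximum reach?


Given: L1 = 7 m, L2 = 6 m
For a 2-link planar arm, max reach = L1 + L2 (fully extended)
Max reach = 7 + 6
Max reach = 13 m

13 m


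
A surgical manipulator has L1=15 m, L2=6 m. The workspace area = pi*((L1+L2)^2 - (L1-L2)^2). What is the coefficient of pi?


Given: L1 = 15, L2 = 6
(L1+L2)^2 = (21)^2 = 441
(L1-L2)^2 = (9)^2 = 81
Difference = 441 - 81 = 360
This equals 4*L1*L2 = 4*15*6 = 360
Workspace area = 360*pi

360


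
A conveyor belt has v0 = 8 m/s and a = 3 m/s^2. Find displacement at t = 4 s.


Given: v0 = 8 m/s, a = 3 m/s^2, t = 4 s
Using s = v0*t + (1/2)*a*t^2
s = 8*4 + (1/2)*3*4^2
s = 32 + (1/2)*48
s = 32 + 24
s = 56

56 m


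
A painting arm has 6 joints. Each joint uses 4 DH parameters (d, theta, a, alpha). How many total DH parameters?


Given: 6 joints, 4 DH parameters per joint (d, theta, a, alpha)
Total DH parameters = number_of_joints * 4
Total = 6 * 4
Total = 24

24


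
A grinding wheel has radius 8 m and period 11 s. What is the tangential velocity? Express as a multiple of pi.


Given: radius r = 8 m, period T = 11 s
Using v = 2*pi*r / T
v = 2*pi*8 / 11
v = 16*pi / 11
v = 16/11*pi m/s

16/11*pi m/s


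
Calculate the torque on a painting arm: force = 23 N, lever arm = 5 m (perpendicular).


Given: F = 23 N, r = 5 m, angle = 90 deg (perpendicular)
Using tau = F * r * sin(90)
sin(90) = 1
tau = 23 * 5 * 1
tau = 115 Nm

115 Nm


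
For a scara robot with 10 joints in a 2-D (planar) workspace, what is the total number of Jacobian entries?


Given: task space dimension = 2, joints = 10
Jacobian is a 2 x 10 matrix
Total entries = rows * columns
Total = 2 * 10
Total = 20

20


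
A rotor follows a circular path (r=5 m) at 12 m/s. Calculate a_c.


Given: v = 12 m/s, r = 5 m
Using a_c = v^2 / r
a_c = 12^2 / 5
a_c = 144 / 5
a_c = 144/5 m/s^2

144/5 m/s^2


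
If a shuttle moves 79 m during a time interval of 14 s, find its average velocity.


Given: distance d = 79 m, time t = 14 s
Using v = d / t
v = 79 / 14
v = 79/14 m/s

79/14 m/s


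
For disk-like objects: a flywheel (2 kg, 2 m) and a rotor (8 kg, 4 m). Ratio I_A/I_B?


Given: M1=2 kg, R1=2 m, M2=8 kg, R2=4 m
For a disk: I = (1/2)*M*R^2, so I_A/I_B = (M1*R1^2)/(M2*R2^2)
M1*R1^2 = 2*4 = 8
M2*R2^2 = 8*16 = 128
I_A/I_B = 8/128 = 1/16

1/16


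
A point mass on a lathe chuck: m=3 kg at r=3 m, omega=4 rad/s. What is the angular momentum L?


Given: m = 3 kg, r = 3 m, omega = 4 rad/s
For a point mass: I = m*r^2
I = 3*3^2 = 3*9 = 27
L = I*omega = 27*4
L = 108 kg*m^2/s

108 kg*m^2/s


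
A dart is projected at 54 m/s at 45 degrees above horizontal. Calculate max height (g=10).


Given: v0 = 54 m/s, theta = 45 deg, g = 10 m/s^2
sin^2(45) = 1/2
Using H = v0^2 * sin^2(theta) / (2*g)
H = 54^2 * 1/2 / (2*10)
H = 2916 * 1/2 / 20
H = 1458 / 20
H = 729/10 m

729/10 m


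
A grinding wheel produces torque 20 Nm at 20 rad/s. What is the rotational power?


Given: tau = 20 Nm, omega = 20 rad/s
Using P = tau * omega
P = 20 * 20
P = 400 W

400 W


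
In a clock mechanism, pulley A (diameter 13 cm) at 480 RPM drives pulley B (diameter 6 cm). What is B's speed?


Given: D1 = 13 cm, w1 = 480 RPM, D2 = 6 cm
Using D1*w1 = D2*w2
w2 = D1*w1 / D2
w2 = 13*480 / 6
w2 = 6240 / 6
w2 = 1040 RPM

1040 RPM


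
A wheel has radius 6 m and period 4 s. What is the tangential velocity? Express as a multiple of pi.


Given: radius r = 6 m, period T = 4 s
Using v = 2*pi*r / T
v = 2*pi*6 / 4
v = 12*pi / 4
v = 3*pi m/s

3*pi m/s


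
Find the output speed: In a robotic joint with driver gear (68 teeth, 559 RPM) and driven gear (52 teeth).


Given: N1 = 68 teeth, w1 = 559 RPM, N2 = 52 teeth
Using N1*w1 = N2*w2
w2 = N1*w1 / N2
w2 = 68*559 / 52
w2 = 38012 / 52
w2 = 731 RPM

731 RPM


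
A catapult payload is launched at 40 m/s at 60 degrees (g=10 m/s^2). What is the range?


Given: v0 = 40 m/s, theta = 60 deg, g = 10 m/s^2
sin(2*60) = sin(120) = sqrt(3)/2
Using R = v0^2 * sin(2*theta) / g
R = 40^2 * (sqrt(3)/2) / 10
R = 1600 * sqrt(3) / 20
R = 80*sqrt(3) m

80*sqrt(3) m


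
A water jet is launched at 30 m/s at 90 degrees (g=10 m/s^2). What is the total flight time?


Given: v0 = 30 m/s, theta = 90 deg, g = 10 m/s^2
sin(90) = 1
Using T = 2*v0*sin(theta) / g
T = 2*30*1 / 10
T = 60 / 10
T = 6 s

6 s


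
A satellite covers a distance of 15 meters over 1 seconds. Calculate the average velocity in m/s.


Given: distance d = 15 m, time t = 1 s
Using v = d / t
v = 15 / 1
v = 15 m/s

15 m/s


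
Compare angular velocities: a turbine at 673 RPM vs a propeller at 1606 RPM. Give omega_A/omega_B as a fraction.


Given: RPM_A = 673, RPM_B = 1606
omega = 2*pi*RPM/60, so omega_A/omega_B = RPM_A / RPM_B
omega_A/omega_B = 673 / 1606
omega_A/omega_B = 673/1606

673/1606


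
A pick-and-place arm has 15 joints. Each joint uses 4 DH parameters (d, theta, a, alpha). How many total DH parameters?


Given: 15 joints, 4 DH parameters per joint (d, theta, a, alpha)
Total DH parameters = number_of_joints * 4
Total = 15 * 4
Total = 60

60


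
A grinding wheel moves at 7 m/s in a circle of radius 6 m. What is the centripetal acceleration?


Given: v = 7 m/s, r = 6 m
Using a_c = v^2 / r
a_c = 7^2 / 6
a_c = 49 / 6
a_c = 49/6 m/s^2

49/6 m/s^2


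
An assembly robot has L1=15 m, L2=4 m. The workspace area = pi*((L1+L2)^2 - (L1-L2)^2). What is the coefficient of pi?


Given: L1 = 15, L2 = 4
(L1+L2)^2 = (19)^2 = 361
(L1-L2)^2 = (11)^2 = 121
Difference = 361 - 121 = 240
This equals 4*L1*L2 = 4*15*4 = 240
Workspace area = 240*pi

240


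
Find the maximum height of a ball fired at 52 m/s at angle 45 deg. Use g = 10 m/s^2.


Given: v0 = 52 m/s, theta = 45 deg, g = 10 m/s^2
sin^2(45) = 1/2
Using H = v0^2 * sin^2(theta) / (2*g)
H = 52^2 * 1/2 / (2*10)
H = 2704 * 1/2 / 20
H = 1352 / 20
H = 338/5 m

338/5 m


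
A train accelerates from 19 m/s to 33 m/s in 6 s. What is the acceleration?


Given: initial velocity v0 = 19 m/s, final velocity v = 33 m/s, time t = 6 s
Using a = (v - v0) / t
a = (33 - 19) / 6
a = 14 / 6
a = 7/3 m/s^2

7/3 m/s^2


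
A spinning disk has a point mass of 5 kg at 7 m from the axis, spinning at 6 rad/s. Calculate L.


Given: m = 5 kg, r = 7 m, omega = 6 rad/s
For a point mass: I = m*r^2
I = 5*7^2 = 5*49 = 245
L = I*omega = 245*6
L = 1470 kg*m^2/s

1470 kg*m^2/s


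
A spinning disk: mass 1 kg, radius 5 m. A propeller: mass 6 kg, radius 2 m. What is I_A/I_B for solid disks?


Given: M1=1 kg, R1=5 m, M2=6 kg, R2=2 m
For a disk: I = (1/2)*M*R^2, so I_A/I_B = (M1*R1^2)/(M2*R2^2)
M1*R1^2 = 1*25 = 25
M2*R2^2 = 6*4 = 24
I_A/I_B = 25/24 = 25/24

25/24


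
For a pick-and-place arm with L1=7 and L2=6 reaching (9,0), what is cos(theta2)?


Given: L1 = 7, L2 = 6, target (x, y) = (9, 0)
Using cos(theta2) = (x^2 + y^2 - L1^2 - L2^2) / (2*L1*L2)
x^2 + y^2 = 9^2 + 0 = 81
L1^2 + L2^2 = 49 + 36 = 85
Numerator = 81 - 85 = -4
Denominator = 2*7*6 = 84
cos(theta2) = -4/84 = -1/21

-1/21


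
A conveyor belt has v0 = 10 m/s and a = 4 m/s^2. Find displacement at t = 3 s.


Given: v0 = 10 m/s, a = 4 m/s^2, t = 3 s
Using s = v0*t + (1/2)*a*t^2
s = 10*3 + (1/2)*4*3^2
s = 30 + (1/2)*36
s = 30 + 18
s = 48

48 m


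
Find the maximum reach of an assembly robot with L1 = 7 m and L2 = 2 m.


Given: L1 = 7 m, L2 = 2 m
For a 2-link planar arm, max reach = L1 + L2 (fully extended)
Max reach = 7 + 2
Max reach = 9 m

9 m


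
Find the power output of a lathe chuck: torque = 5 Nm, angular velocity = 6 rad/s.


Given: tau = 5 Nm, omega = 6 rad/s
Using P = tau * omega
P = 5 * 6
P = 30 W

30 W


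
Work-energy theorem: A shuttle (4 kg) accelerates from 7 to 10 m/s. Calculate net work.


Given: m = 4 kg, v0 = 7 m/s, v = 10 m/s
Using W = (1/2)*m*(v^2 - v0^2)
v^2 = 10^2 = 100
v0^2 = 7^2 = 49
v^2 - v0^2 = 100 - 49 = 51
W = (1/2)*4*51 = 102 J

102 J


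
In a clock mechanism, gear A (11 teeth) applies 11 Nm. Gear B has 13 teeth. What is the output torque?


Given: N1 = 11, N2 = 13, T1 = 11 Nm
Using T2/T1 = N2/N1
T2 = T1 * N2 / N1
T2 = 11 * 13 / 11
T2 = 143 / 11
T2 = 13 Nm

13 Nm


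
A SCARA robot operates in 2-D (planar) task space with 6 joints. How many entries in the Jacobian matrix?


Given: task space dimension = 2, joints = 6
Jacobian is a 2 x 6 matrix
Total entries = rows * columns
Total = 2 * 6
Total = 12

12


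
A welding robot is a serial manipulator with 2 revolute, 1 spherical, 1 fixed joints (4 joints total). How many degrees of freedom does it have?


Given: serial robot with 2 revolute, 1 spherical, 1 fixed joints
DOF contribution per joint type: revolute=1, prismatic=1, spherical=3, fixed=0
DOF = 2*1 + 1*3 + 1*0
DOF = 5

5


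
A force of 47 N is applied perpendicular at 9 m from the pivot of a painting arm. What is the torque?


Given: F = 47 N, r = 9 m, angle = 90 deg (perpendicular)
Using tau = F * r * sin(90)
sin(90) = 1
tau = 47 * 9 * 1
tau = 423 Nm

423 Nm


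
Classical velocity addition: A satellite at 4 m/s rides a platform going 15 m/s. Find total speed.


Given: object velocity = 4 m/s, platform velocity = 15 m/s (same direction)
Using classical velocity addition: v_total = v_object + v_platform
v_total = 4 + 15
v_total = 19 m/s

19 m/s


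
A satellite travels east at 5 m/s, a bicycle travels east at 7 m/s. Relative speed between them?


Given: v_A = 5 m/s east, v_B = 7 m/s east
Both move in the same direction; relative speed = |v_A - v_B|
|5 - 7| = |-2|
= 2 m/s

2 m/s


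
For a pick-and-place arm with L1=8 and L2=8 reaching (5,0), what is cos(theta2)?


Given: L1 = 8, L2 = 8, target (x, y) = (5, 0)
Using cos(theta2) = (x^2 + y^2 - L1^2 - L2^2) / (2*L1*L2)
x^2 + y^2 = 5^2 + 0 = 25
L1^2 + L2^2 = 64 + 64 = 128
Numerator = 25 - 128 = -103
Denominator = 2*8*8 = 128
cos(theta2) = -103/128 = -103/128

-103/128


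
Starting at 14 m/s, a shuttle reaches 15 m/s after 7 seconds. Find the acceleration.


Given: initial velocity v0 = 14 m/s, final velocity v = 15 m/s, time t = 7 s
Using a = (v - v0) / t
a = (15 - 14) / 7
a = 1 / 7
a = 1/7 m/s^2

1/7 m/s^2


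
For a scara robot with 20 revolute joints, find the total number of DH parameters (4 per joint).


Given: 20 joints, 4 DH parameters per joint (d, theta, a, alpha)
Total DH parameters = number_of_joints * 4
Total = 20 * 4
Total = 80

80


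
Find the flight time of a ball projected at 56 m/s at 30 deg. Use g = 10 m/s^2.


Given: v0 = 56 m/s, theta = 30 deg, g = 10 m/s^2
sin(30) = 1/2
Using T = 2*v0*sin(theta) / g
T = 2*56*1/2 / 10
T = 56 / 10
T = 28/5 s

28/5 s


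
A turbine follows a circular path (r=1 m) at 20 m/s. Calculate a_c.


Given: v = 20 m/s, r = 1 m
Using a_c = v^2 / r
a_c = 20^2 / 1
a_c = 400 / 1
a_c = 400 m/s^2

400 m/s^2


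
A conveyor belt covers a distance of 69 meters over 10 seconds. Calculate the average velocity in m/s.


Given: distance d = 69 m, time t = 10 s
Using v = d / t
v = 69 / 10
v = 69/10 m/s

69/10 m/s


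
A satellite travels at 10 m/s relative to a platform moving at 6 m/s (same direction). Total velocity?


Given: object velocity = 10 m/s, platform velocity = 6 m/s (same direction)
Using classical velocity addition: v_total = v_object + v_platform
v_total = 10 + 6
v_total = 16 m/s

16 m/s


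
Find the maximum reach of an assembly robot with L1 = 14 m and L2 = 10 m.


Given: L1 = 14 m, L2 = 10 m
For a 2-link planar arm, max reach = L1 + L2 (fully extended)
Max reach = 14 + 10
Max reach = 24 m

24 m


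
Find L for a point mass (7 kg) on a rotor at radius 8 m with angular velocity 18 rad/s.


Given: m = 7 kg, r = 8 m, omega = 18 rad/s
For a point mass: I = m*r^2
I = 7*8^2 = 7*64 = 448
L = I*omega = 448*18
L = 8064 kg*m^2/s

8064 kg*m^2/s


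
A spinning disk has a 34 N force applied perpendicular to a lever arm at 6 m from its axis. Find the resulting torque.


Given: F = 34 N, r = 6 m, angle = 90 deg (perpendicular)
Using tau = F * r * sin(90)
sin(90) = 1
tau = 34 * 6 * 1
tau = 204 Nm

204 Nm


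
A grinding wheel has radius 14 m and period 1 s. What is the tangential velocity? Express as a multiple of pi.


Given: radius r = 14 m, period T = 1 s
Using v = 2*pi*r / T
v = 2*pi*14 / 1
v = 28*pi / 1
v = 28*pi m/s

28*pi m/s


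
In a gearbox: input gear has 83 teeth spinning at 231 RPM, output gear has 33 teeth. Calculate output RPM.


Given: N1 = 83 teeth, w1 = 231 RPM, N2 = 33 teeth
Using N1*w1 = N2*w2
w2 = N1*w1 / N2
w2 = 83*231 / 33
w2 = 19173 / 33
w2 = 581 RPM

581 RPM


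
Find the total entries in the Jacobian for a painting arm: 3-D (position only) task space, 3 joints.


Given: task space dimension = 3, joints = 3
Jacobian is a 3 x 3 matrix
Total entries = rows * columns
Total = 3 * 3
Total = 9

9


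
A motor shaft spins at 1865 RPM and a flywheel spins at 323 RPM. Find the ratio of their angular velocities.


Given: RPM_A = 1865, RPM_B = 323
omega = 2*pi*RPM/60, so omega_A/omega_B = RPM_A / RPM_B
omega_A/omega_B = 1865 / 323
omega_A/omega_B = 1865/323

1865/323


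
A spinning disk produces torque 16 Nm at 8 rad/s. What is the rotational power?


Given: tau = 16 Nm, omega = 8 rad/s
Using P = tau * omega
P = 16 * 8
P = 128 W

128 W


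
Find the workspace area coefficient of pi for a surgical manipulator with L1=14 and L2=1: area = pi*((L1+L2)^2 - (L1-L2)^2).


Given: L1 = 14, L2 = 1
(L1+L2)^2 = (15)^2 = 225
(L1-L2)^2 = (13)^2 = 169
Difference = 225 - 169 = 56
This equals 4*L1*L2 = 4*14*1 = 56
Workspace area = 56*pi

56


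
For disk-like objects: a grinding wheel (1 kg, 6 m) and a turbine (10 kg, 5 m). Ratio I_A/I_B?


Given: M1=1 kg, R1=6 m, M2=10 kg, R2=5 m
For a disk: I = (1/2)*M*R^2, so I_A/I_B = (M1*R1^2)/(M2*R2^2)
M1*R1^2 = 1*36 = 36
M2*R2^2 = 10*25 = 250
I_A/I_B = 36/250 = 18/125

18/125


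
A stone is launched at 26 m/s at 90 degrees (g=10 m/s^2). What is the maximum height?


Given: v0 = 26 m/s, theta = 90 deg, g = 10 m/s^2
sin^2(90) = 1
Using H = v0^2 * sin^2(theta) / (2*g)
H = 26^2 * 1 / (2*10)
H = 676 * 1 / 20
H = 676 / 20
H = 169/5 m

169/5 m


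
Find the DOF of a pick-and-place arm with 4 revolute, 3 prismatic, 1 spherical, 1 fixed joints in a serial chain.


Given: serial robot with 4 revolute, 3 prismatic, 1 spherical, 1 fixed joints
DOF contribution per joint type: revolute=1, prismatic=1, spherical=3, fixed=0
DOF = 4*1 + 3*1 + 1*3 + 1*0
DOF = 10

10


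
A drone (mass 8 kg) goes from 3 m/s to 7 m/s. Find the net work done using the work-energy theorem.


Given: m = 8 kg, v0 = 3 m/s, v = 7 m/s
Using W = (1/2)*m*(v^2 - v0^2)
v^2 = 7^2 = 49
v0^2 = 3^2 = 9
v^2 - v0^2 = 49 - 9 = 40
W = (1/2)*8*40 = 160 J

160 J


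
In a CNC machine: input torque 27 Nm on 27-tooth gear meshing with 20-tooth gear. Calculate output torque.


Given: N1 = 27, N2 = 20, T1 = 27 Nm
Using T2/T1 = N2/N1
T2 = T1 * N2 / N1
T2 = 27 * 20 / 27
T2 = 540 / 27
T2 = 20 Nm

20 Nm


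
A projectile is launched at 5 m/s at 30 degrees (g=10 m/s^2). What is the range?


Given: v0 = 5 m/s, theta = 30 deg, g = 10 m/s^2
sin(2*30) = sin(60) = sqrt(3)/2
Using R = v0^2 * sin(2*theta) / g
R = 5^2 * (sqrt(3)/2) / 10
R = 25 * sqrt(3) / 20
R = 5/4*sqrt(3) m

5/4*sqrt(3) m


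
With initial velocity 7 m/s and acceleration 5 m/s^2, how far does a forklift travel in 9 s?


Given: v0 = 7 m/s, a = 5 m/s^2, t = 9 s
Using s = v0*t + (1/2)*a*t^2
s = 7*9 + (1/2)*5*9^2
s = 63 + (1/2)*405
s = 63 + 405/2
s = 531/2

531/2 m


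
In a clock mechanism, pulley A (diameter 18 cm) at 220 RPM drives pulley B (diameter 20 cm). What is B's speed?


Given: D1 = 18 cm, w1 = 220 RPM, D2 = 20 cm
Using D1*w1 = D2*w2
w2 = D1*w1 / D2
w2 = 18*220 / 20
w2 = 3960 / 20
w2 = 198 RPM

198 RPM


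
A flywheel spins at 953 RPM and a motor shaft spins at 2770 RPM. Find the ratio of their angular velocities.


Given: RPM_A = 953, RPM_B = 2770
omega = 2*pi*RPM/60, so omega_A/omega_B = RPM_A / RPM_B
omega_A/omega_B = 953 / 2770
omega_A/omega_B = 953/2770

953/2770


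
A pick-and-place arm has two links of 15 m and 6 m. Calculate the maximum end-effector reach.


Given: L1 = 15 m, L2 = 6 m
For a 2-link planar arm, max reach = L1 + L2 (fully extended)
Max reach = 15 + 6
Max reach = 21 m

21 m


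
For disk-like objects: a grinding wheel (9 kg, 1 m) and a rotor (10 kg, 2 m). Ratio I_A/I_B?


Given: M1=9 kg, R1=1 m, M2=10 kg, R2=2 m
For a disk: I = (1/2)*M*R^2, so I_A/I_B = (M1*R1^2)/(M2*R2^2)
M1*R1^2 = 9*1 = 9
M2*R2^2 = 10*4 = 40
I_A/I_B = 9/40 = 9/40

9/40


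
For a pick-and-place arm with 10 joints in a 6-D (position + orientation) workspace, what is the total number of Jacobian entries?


Given: task space dimension = 6, joints = 10
Jacobian is a 6 x 10 matrix
Total entries = rows * columns
Total = 6 * 10
Total = 60

60


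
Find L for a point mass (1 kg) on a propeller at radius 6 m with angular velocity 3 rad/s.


Given: m = 1 kg, r = 6 m, omega = 3 rad/s
For a point mass: I = m*r^2
I = 1*6^2 = 1*36 = 36
L = I*omega = 36*3
L = 108 kg*m^2/s

108 kg*m^2/s


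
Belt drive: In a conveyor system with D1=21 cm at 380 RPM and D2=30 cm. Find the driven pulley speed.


Given: D1 = 21 cm, w1 = 380 RPM, D2 = 30 cm
Using D1*w1 = D2*w2
w2 = D1*w1 / D2
w2 = 21*380 / 30
w2 = 7980 / 30
w2 = 266 RPM

266 RPM


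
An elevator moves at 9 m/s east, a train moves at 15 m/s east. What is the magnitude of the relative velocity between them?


Given: v_A = 9 m/s east, v_B = 15 m/s east
Both move in the same direction; relative speed = |v_A - v_B|
|9 - 15| = |-6|
= 6 m/s

6 m/s


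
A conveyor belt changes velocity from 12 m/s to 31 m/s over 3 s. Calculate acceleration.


Given: initial velocity v0 = 12 m/s, final velocity v = 31 m/s, time t = 3 s
Using a = (v - v0) / t
a = (31 - 12) / 3
a = 19 / 3
a = 19/3 m/s^2

19/3 m/s^2


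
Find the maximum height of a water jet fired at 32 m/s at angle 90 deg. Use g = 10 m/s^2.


Given: v0 = 32 m/s, theta = 90 deg, g = 10 m/s^2
sin^2(90) = 1
Using H = v0^2 * sin^2(theta) / (2*g)
H = 32^2 * 1 / (2*10)
H = 1024 * 1 / 20
H = 1024 / 20
H = 256/5 m

256/5 m


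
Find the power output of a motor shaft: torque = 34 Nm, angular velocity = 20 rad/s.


Given: tau = 34 Nm, omega = 20 rad/s
Using P = tau * omega
P = 34 * 20
P = 680 W

680 W


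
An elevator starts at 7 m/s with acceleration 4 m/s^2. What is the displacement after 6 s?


Given: v0 = 7 m/s, a = 4 m/s^2, t = 6 s
Using s = v0*t + (1/2)*a*t^2
s = 7*6 + (1/2)*4*6^2
s = 42 + (1/2)*144
s = 42 + 72
s = 114

114 m


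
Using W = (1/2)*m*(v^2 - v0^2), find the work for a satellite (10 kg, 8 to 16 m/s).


Given: m = 10 kg, v0 = 8 m/s, v = 16 m/s
Using W = (1/2)*m*(v^2 - v0^2)
v^2 = 16^2 = 256
v0^2 = 8^2 = 64
v^2 - v0^2 = 256 - 64 = 192
W = (1/2)*10*192 = 960 J

960 J


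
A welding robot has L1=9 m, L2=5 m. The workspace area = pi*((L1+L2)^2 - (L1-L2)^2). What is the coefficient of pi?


Given: L1 = 9, L2 = 5
(L1+L2)^2 = (14)^2 = 196
(L1-L2)^2 = (4)^2 = 16
Difference = 196 - 16 = 180
This equals 4*L1*L2 = 4*9*5 = 180
Workspace area = 180*pi

180


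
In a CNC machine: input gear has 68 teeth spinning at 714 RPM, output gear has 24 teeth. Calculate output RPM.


Given: N1 = 68 teeth, w1 = 714 RPM, N2 = 24 teeth
Using N1*w1 = N2*w2
w2 = N1*w1 / N2
w2 = 68*714 / 24
w2 = 48552 / 24
w2 = 2023 RPM

2023 RPM


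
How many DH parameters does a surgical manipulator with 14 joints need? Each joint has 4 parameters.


Given: 14 joints, 4 DH parameters per joint (d, theta, a, alpha)
Total DH parameters = number_of_joints * 4
Total = 14 * 4
Total = 56

56


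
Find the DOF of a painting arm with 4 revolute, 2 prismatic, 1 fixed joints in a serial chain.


Given: serial robot with 4 revolute, 2 prismatic, 1 fixed joints
DOF contribution per joint type: revolute=1, prismatic=1, spherical=3, fixed=0
DOF = 4*1 + 2*1 + 1*0
DOF = 6

6


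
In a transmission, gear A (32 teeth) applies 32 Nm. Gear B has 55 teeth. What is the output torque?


Given: N1 = 32, N2 = 55, T1 = 32 Nm
Using T2/T1 = N2/N1
T2 = T1 * N2 / N1
T2 = 32 * 55 / 32
T2 = 1760 / 32
T2 = 55 Nm

55 Nm


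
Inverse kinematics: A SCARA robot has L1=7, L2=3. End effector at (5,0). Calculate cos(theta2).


Given: L1 = 7, L2 = 3, target (x, y) = (5, 0)
Using cos(theta2) = (x^2 + y^2 - L1^2 - L2^2) / (2*L1*L2)
x^2 + y^2 = 5^2 + 0 = 25
L1^2 + L2^2 = 49 + 9 = 58
Numerator = 25 - 58 = -33
Denominator = 2*7*3 = 42
cos(theta2) = -33/42 = -11/14

-11/14


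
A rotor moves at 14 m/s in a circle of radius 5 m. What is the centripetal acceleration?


Given: v = 14 m/s, r = 5 m
Using a_c = v^2 / r
a_c = 14^2 / 5
a_c = 196 / 5
a_c = 196/5 m/s^2

196/5 m/s^2


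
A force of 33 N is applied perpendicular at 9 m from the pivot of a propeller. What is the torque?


Given: F = 33 N, r = 9 m, angle = 90 deg (perpendicular)
Using tau = F * r * sin(90)
sin(90) = 1
tau = 33 * 9 * 1
tau = 297 Nm

297 Nm


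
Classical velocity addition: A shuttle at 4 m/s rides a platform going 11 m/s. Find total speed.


Given: object velocity = 4 m/s, platform velocity = 11 m/s (same direction)
Using classical velocity addition: v_total = v_object + v_platform
v_total = 4 + 11
v_total = 15 m/s

15 m/s


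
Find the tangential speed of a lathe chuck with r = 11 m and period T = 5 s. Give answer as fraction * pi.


Given: radius r = 11 m, period T = 5 s
Using v = 2*pi*r / T
v = 2*pi*11 / 5
v = 22*pi / 5
v = 22/5*pi m/s

22/5*pi m/s


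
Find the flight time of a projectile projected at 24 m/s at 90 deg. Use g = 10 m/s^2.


Given: v0 = 24 m/s, theta = 90 deg, g = 10 m/s^2
sin(90) = 1
Using T = 2*v0*sin(theta) / g
T = 2*24*1 / 10
T = 48 / 10
T = 24/5 s

24/5 s


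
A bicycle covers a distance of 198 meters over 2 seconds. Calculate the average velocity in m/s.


Given: distance d = 198 m, time t = 2 s
Using v = d / t
v = 198 / 2
v = 99 m/s

99 m/s


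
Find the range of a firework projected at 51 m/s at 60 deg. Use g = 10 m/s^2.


Given: v0 = 51 m/s, theta = 60 deg, g = 10 m/s^2
sin(2*60) = sin(120) = sqrt(3)/2
Using R = v0^2 * sin(2*theta) / g
R = 51^2 * (sqrt(3)/2) / 10
R = 2601 * sqrt(3) / 20
R = 2601/20*sqrt(3) m

2601/20*sqrt(3) m


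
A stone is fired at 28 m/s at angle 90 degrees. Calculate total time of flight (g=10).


Given: v0 = 28 m/s, theta = 90 deg, g = 10 m/s^2
sin(90) = 1
Using T = 2*v0*sin(theta) / g
T = 2*28*1 / 10
T = 56 / 10
T = 28/5 s

28/5 s


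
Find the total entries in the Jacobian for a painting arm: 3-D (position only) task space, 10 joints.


Given: task space dimension = 3, joints = 10
Jacobian is a 3 x 10 matrix
Total entries = rows * columns
Total = 3 * 10
Total = 30

30


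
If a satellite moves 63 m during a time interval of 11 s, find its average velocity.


Given: distance d = 63 m, time t = 11 s
Using v = d / t
v = 63 / 11
v = 63/11 m/s

63/11 m/s


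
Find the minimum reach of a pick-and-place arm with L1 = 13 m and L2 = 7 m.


Given: L1 = 13 m, L2 = 7 m
For a 2-link planar arm, min reach = |L1 - L2| (second link folded back)
Min reach = |13 - 7|
Min reach = 6 m

6 m


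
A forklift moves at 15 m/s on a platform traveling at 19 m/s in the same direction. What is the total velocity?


Given: object velocity = 15 m/s, platform velocity = 19 m/s (same direction)
Using classical velocity addition: v_total = v_object + v_platform
v_total = 15 + 19
v_total = 34 m/s

34 m/s


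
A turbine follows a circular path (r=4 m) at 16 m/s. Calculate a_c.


Given: v = 16 m/s, r = 4 m
Using a_c = v^2 / r
a_c = 16^2 / 4
a_c = 256 / 4
a_c = 64 m/s^2

64 m/s^2


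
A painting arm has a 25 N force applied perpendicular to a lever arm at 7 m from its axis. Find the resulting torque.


Given: F = 25 N, r = 7 m, angle = 90 deg (perpendicular)
Using tau = F * r * sin(90)
sin(90) = 1
tau = 25 * 7 * 1
tau = 175 Nm

175 Nm


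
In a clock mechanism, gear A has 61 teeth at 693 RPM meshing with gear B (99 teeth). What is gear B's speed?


Given: N1 = 61 teeth, w1 = 693 RPM, N2 = 99 teeth
Using N1*w1 = N2*w2
w2 = N1*w1 / N2
w2 = 61*693 / 99
w2 = 42273 / 99
w2 = 427 RPM

427 RPM


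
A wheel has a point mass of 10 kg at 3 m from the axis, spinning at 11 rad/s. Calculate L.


Given: m = 10 kg, r = 3 m, omega = 11 rad/s
For a point mass: I = m*r^2
I = 10*3^2 = 10*9 = 90
L = I*omega = 90*11
L = 990 kg*m^2/s

990 kg*m^2/s


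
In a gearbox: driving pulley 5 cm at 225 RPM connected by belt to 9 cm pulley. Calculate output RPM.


Given: D1 = 5 cm, w1 = 225 RPM, D2 = 9 cm
Using D1*w1 = D2*w2
w2 = D1*w1 / D2
w2 = 5*225 / 9
w2 = 1125 / 9
w2 = 125 RPM

125 RPM


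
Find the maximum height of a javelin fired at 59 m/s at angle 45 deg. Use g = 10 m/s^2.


Given: v0 = 59 m/s, theta = 45 deg, g = 10 m/s^2
sin^2(45) = 1/2
Using H = v0^2 * sin^2(theta) / (2*g)
H = 59^2 * 1/2 / (2*10)
H = 3481 * 1/2 / 20
H = 3481/2 / 20
H = 3481/40 m

3481/40 m


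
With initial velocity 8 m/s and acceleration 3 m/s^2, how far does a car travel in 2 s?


Given: v0 = 8 m/s, a = 3 m/s^2, t = 2 s
Using s = v0*t + (1/2)*a*t^2
s = 8*2 + (1/2)*3*2^2
s = 16 + (1/2)*12
s = 16 + 6
s = 22

22 m


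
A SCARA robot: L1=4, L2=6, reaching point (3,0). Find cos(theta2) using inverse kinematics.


Given: L1 = 4, L2 = 6, target (x, y) = (3, 0)
Using cos(theta2) = (x^2 + y^2 - L1^2 - L2^2) / (2*L1*L2)
x^2 + y^2 = 3^2 + 0 = 9
L1^2 + L2^2 = 16 + 36 = 52
Numerator = 9 - 52 = -43
Denominator = 2*4*6 = 48
cos(theta2) = -43/48 = -43/48

-43/48


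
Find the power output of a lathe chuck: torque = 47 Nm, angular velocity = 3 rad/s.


Given: tau = 47 Nm, omega = 3 rad/s
Using P = tau * omega
P = 47 * 3
P = 141 W

141 W


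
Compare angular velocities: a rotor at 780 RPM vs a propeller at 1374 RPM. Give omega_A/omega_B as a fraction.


Given: RPM_A = 780, RPM_B = 1374
omega = 2*pi*RPM/60, so omega_A/omega_B = RPM_A / RPM_B
omega_A/omega_B = 780 / 1374
omega_A/omega_B = 130/229

130/229


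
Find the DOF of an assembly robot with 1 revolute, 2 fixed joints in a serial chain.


Given: serial robot with 1 revolute, 2 fixed joints
DOF contribution per joint type: revolute=1, prismatic=1, spherical=3, fixed=0
DOF = 1*1 + 2*0
DOF = 1

1


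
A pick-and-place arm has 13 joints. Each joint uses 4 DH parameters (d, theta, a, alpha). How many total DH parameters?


Given: 13 joints, 4 DH parameters per joint (d, theta, a, alpha)
Total DH parameters = number_of_joints * 4
Total = 13 * 4
Total = 52

52


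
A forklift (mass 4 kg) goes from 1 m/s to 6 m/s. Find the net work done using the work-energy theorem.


Given: m = 4 kg, v0 = 1 m/s, v = 6 m/s
Using W = (1/2)*m*(v^2 - v0^2)
v^2 = 6^2 = 36
v0^2 = 1^2 = 1
v^2 - v0^2 = 36 - 1 = 35
W = (1/2)*4*35 = 70 J

70 J


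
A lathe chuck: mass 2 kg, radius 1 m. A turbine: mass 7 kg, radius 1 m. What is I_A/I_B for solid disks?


Given: M1=2 kg, R1=1 m, M2=7 kg, R2=1 m
For a disk: I = (1/2)*M*R^2, so I_A/I_B = (M1*R1^2)/(M2*R2^2)
M1*R1^2 = 2*1 = 2
M2*R2^2 = 7*1 = 7
I_A/I_B = 2/7 = 2/7

2/7


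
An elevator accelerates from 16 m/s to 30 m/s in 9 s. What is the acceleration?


Given: initial velocity v0 = 16 m/s, final velocity v = 30 m/s, time t = 9 s
Using a = (v - v0) / t
a = (30 - 16) / 9
a = 14 / 9
a = 14/9 m/s^2

14/9 m/s^2


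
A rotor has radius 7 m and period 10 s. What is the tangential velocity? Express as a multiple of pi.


Given: radius r = 7 m, period T = 10 s
Using v = 2*pi*r / T
v = 2*pi*7 / 10
v = 14*pi / 10
v = 7/5*pi m/s

7/5*pi m/s


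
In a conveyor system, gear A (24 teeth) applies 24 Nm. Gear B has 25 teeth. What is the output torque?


Given: N1 = 24, N2 = 25, T1 = 24 Nm
Using T2/T1 = N2/N1
T2 = T1 * N2 / N1
T2 = 24 * 25 / 24
T2 = 600 / 24
T2 = 25 Nm

25 Nm


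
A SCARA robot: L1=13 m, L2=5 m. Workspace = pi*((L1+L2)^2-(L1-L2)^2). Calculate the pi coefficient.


Given: L1 = 13, L2 = 5
(L1+L2)^2 = (18)^2 = 324
(L1-L2)^2 = (8)^2 = 64
Difference = 324 - 64 = 260
This equals 4*L1*L2 = 4*13*5 = 260
Workspace area = 260*pi

260


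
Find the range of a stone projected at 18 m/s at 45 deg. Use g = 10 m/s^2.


Given: v0 = 18 m/s, theta = 45 deg, g = 10 m/s^2
sin(2*45) = sin(90) = 1
Using R = v0^2 * sin(2*theta) / g
R = 18^2 * 1 / 10
R = 324 / 10
R = 162/5 m

162/5 m


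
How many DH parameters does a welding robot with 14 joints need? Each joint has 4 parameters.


Given: 14 joints, 4 DH parameters per joint (d, theta, a, alpha)
Total DH parameters = number_of_joints * 4
Total = 14 * 4
Total = 56

56


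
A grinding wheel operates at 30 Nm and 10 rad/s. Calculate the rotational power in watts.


Given: tau = 30 Nm, omega = 10 rad/s
Using P = tau * omega
P = 30 * 10
P = 300 W

300 W


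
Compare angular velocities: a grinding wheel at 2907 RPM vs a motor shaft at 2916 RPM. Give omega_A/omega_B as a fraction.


Given: RPM_A = 2907, RPM_B = 2916
omega = 2*pi*RPM/60, so omega_A/omega_B = RPM_A / RPM_B
omega_A/omega_B = 2907 / 2916
omega_A/omega_B = 323/324

323/324


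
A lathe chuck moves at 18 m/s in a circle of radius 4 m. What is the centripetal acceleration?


Given: v = 18 m/s, r = 4 m
Using a_c = v^2 / r
a_c = 18^2 / 4
a_c = 324 / 4
a_c = 81 m/s^2

81 m/s^2


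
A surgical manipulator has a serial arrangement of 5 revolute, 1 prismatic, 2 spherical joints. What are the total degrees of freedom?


Given: serial robot with 5 revolute, 1 prismatic, 2 spherical joints
DOF contribution per joint type: revolute=1, prismatic=1, spherical=3, fixed=0
DOF = 5*1 + 1*1 + 2*3
DOF = 12

12


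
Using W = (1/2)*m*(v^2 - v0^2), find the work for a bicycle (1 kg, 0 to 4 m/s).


Given: m = 1 kg, v0 = 0 m/s, v = 4 m/s
Using W = (1/2)*m*(v^2 - v0^2)
v^2 = 4^2 = 16
v0^2 = 0^2 = 0
v^2 - v0^2 = 16 - 0 = 16
W = (1/2)*1*16 = 8 J

8 J


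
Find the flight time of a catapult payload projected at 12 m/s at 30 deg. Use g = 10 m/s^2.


Given: v0 = 12 m/s, theta = 30 deg, g = 10 m/s^2
sin(30) = 1/2
Using T = 2*v0*sin(theta) / g
T = 2*12*1/2 / 10
T = 12 / 10
T = 6/5 s

6/5 s


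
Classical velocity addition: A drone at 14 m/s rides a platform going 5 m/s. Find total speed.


Given: object velocity = 14 m/s, platform velocity = 5 m/s (same direction)
Using classical velocity addition: v_total = v_object + v_platform
v_total = 14 + 5
v_total = 19 m/s

19 m/s


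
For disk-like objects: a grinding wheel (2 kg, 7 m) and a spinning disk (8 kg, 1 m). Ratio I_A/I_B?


Given: M1=2 kg, R1=7 m, M2=8 kg, R2=1 m
For a disk: I = (1/2)*M*R^2, so I_A/I_B = (M1*R1^2)/(M2*R2^2)
M1*R1^2 = 2*49 = 98
M2*R2^2 = 8*1 = 8
I_A/I_B = 98/8 = 49/4

49/4


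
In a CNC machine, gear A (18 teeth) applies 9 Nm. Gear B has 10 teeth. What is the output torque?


Given: N1 = 18, N2 = 10, T1 = 9 Nm
Using T2/T1 = N2/N1
T2 = T1 * N2 / N1
T2 = 9 * 10 / 18
T2 = 90 / 18
T2 = 5 Nm

5 Nm


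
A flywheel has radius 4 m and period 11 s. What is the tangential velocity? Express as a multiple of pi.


Given: radius r = 4 m, period T = 11 s
Using v = 2*pi*r / T
v = 2*pi*4 / 11
v = 8*pi / 11
v = 8/11*pi m/s

8/11*pi m/s


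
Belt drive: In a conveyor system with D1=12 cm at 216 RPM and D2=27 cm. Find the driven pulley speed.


Given: D1 = 12 cm, w1 = 216 RPM, D2 = 27 cm
Using D1*w1 = D2*w2
w2 = D1*w1 / D2
w2 = 12*216 / 27
w2 = 2592 / 27
w2 = 96 RPM

96 RPM


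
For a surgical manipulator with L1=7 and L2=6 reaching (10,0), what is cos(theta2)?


Given: L1 = 7, L2 = 6, target (x, y) = (10, 0)
Using cos(theta2) = (x^2 + y^2 - L1^2 - L2^2) / (2*L1*L2)
x^2 + y^2 = 10^2 + 0 = 100
L1^2 + L2^2 = 49 + 36 = 85
Numerator = 100 - 85 = 15
Denominator = 2*7*6 = 84
cos(theta2) = 15/84 = 5/28

5/28


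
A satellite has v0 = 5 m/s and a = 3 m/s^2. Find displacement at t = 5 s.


Given: v0 = 5 m/s, a = 3 m/s^2, t = 5 s
Using s = v0*t + (1/2)*a*t^2
s = 5*5 + (1/2)*3*5^2
s = 25 + (1/2)*75
s = 25 + 75/2
s = 125/2

125/2 m


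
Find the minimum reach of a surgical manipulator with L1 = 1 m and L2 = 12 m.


Given: L1 = 1 m, L2 = 12 m
For a 2-link planar arm, min reach = |L1 - L2| (second link folded back)
Min reach = |1 - 12|
Min reach = 11 m

11 m


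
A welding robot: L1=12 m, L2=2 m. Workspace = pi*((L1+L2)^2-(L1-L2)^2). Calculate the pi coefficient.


Given: L1 = 12, L2 = 2
(L1+L2)^2 = (14)^2 = 196
(L1-L2)^2 = (10)^2 = 100
Difference = 196 - 100 = 96
This equals 4*L1*L2 = 4*12*2 = 96
Workspace area = 96*pi

96


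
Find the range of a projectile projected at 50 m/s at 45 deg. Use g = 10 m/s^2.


Given: v0 = 50 m/s, theta = 45 deg, g = 10 m/s^2
sin(2*45) = sin(90) = 1
Using R = v0^2 * sin(2*theta) / g
R = 50^2 * 1 / 10
R = 2500 / 10
R = 250 m

250 m


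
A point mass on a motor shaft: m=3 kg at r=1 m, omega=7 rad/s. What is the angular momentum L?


Given: m = 3 kg, r = 1 m, omega = 7 rad/s
For a point mass: I = m*r^2
I = 3*1^2 = 3*1 = 3
L = I*omega = 3*7
L = 21 kg*m^2/s

21 kg*m^2/s


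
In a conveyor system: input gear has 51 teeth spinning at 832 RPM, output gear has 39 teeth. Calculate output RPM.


Given: N1 = 51 teeth, w1 = 832 RPM, N2 = 39 teeth
Using N1*w1 = N2*w2
w2 = N1*w1 / N2
w2 = 51*832 / 39
w2 = 42432 / 39
w2 = 1088 RPM

1088 RPM


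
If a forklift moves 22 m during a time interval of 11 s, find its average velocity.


Given: distance d = 22 m, time t = 11 s
Using v = d / t
v = 22 / 11
v = 2 m/s

2 m/s


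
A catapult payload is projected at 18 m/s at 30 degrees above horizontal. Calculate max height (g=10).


Given: v0 = 18 m/s, theta = 30 deg, g = 10 m/s^2
sin^2(30) = 1/4
Using H = v0^2 * sin^2(theta) / (2*g)
H = 18^2 * 1/4 / (2*10)
H = 324 * 1/4 / 20
H = 81 / 20
H = 81/20 m

81/20 m


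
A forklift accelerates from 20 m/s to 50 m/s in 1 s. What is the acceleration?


Given: initial velocity v0 = 20 m/s, final velocity v = 50 m/s, time t = 1 s
Using a = (v - v0) / t
a = (50 - 20) / 1
a = 30 / 1
a = 30 m/s^2

30 m/s^2


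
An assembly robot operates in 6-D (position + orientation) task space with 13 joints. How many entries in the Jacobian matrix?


Given: task space dimension = 6, joints = 13
Jacobian is a 6 x 13 matrix
Total entries = rows * columns
Total = 6 * 13
Total = 78

78


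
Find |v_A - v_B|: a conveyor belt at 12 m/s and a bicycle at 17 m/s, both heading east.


Given: v_A = 12 m/s east, v_B = 17 m/s east
Both move in the same direction; relative speed = |v_A - v_B|
|12 - 17| = |-5|
= 5 m/s

5 m/s


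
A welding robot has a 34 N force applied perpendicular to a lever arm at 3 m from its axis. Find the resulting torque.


Given: F = 34 N, r = 3 m, angle = 90 deg (perpendicular)
Using tau = F * r * sin(90)
sin(90) = 1
tau = 34 * 3 * 1
tau = 102 Nm

102 Nm


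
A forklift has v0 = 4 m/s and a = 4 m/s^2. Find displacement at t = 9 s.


Given: v0 = 4 m/s, a = 4 m/s^2, t = 9 s
Using s = v0*t + (1/2)*a*t^2
s = 4*9 + (1/2)*4*9^2
s = 36 + (1/2)*324
s = 36 + 162
s = 198

198 m


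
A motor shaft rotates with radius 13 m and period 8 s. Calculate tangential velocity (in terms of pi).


Given: radius r = 13 m, period T = 8 s
Using v = 2*pi*r / T
v = 2*pi*13 / 8
v = 26*pi / 8
v = 13/4*pi m/s

13/4*pi m/s


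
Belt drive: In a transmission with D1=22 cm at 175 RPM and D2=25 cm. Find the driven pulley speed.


Given: D1 = 22 cm, w1 = 175 RPM, D2 = 25 cm
Using D1*w1 = D2*w2
w2 = D1*w1 / D2
w2 = 22*175 / 25
w2 = 3850 / 25
w2 = 154 RPM

154 RPM


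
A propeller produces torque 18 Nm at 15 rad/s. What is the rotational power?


Given: tau = 18 Nm, omega = 15 rad/s
Using P = tau * omega
P = 18 * 15
P = 270 W

270 W


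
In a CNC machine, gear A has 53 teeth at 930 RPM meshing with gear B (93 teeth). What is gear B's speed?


Given: N1 = 53 teeth, w1 = 930 RPM, N2 = 93 teeth
Using N1*w1 = N2*w2
w2 = N1*w1 / N2
w2 = 53*930 / 93
w2 = 49290 / 93
w2 = 530 RPM

530 RPM


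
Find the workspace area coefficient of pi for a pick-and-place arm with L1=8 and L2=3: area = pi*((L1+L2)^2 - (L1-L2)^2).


Given: L1 = 8, L2 = 3
(L1+L2)^2 = (11)^2 = 121
(L1-L2)^2 = (5)^2 = 25
Difference = 121 - 25 = 96
This equals 4*L1*L2 = 4*8*3 = 96
Workspace area = 96*pi

96


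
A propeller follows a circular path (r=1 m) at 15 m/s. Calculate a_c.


Given: v = 15 m/s, r = 1 m
Using a_c = v^2 / r
a_c = 15^2 / 1
a_c = 225 / 1
a_c = 225 m/s^2

225 m/s^2
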